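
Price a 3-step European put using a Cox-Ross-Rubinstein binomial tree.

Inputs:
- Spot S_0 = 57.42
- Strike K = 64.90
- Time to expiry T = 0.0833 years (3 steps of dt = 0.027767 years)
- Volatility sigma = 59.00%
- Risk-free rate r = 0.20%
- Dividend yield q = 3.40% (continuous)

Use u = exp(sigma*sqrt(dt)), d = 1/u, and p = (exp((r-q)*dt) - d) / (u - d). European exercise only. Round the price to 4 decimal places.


Answer: Price = V(0,0) = 8.9074

Derivation:
dt = T/N = 0.027767
u = exp(sigma*sqrt(dt)) = 1.103309; d = 1/u = 0.906365
p = (exp((r-q)*dt) - d) / (u - d) = 0.470932
Discount per step: exp(-r*dt) = 0.999944
Stock lattice S(k, i) with i counting down-moves:
  k=0: S(0,0) = 57.4200
  k=1: S(1,0) = 63.3520; S(1,1) = 52.0435
  k=2: S(2,0) = 69.8968; S(2,1) = 57.4200; S(2,2) = 47.1703
  k=3: S(3,0) = 77.1178; S(3,1) = 63.3520; S(3,2) = 52.0435; S(3,3) = 42.7535
Terminal payoffs V(N, i) = max(K - S_T, 0):
  V(3,0) = 0.000000; V(3,1) = 1.548009; V(3,2) = 12.856547; V(3,3) = 22.146474
Backward induction: V(k, i) = exp(-r*dt) * [p * V(k+1, i) + (1-p) * V(k+1, i+1)].
  V(2,0) = exp(-r*dt) * [p*0.000000 + (1-p)*1.548009] = 0.818957
  V(2,1) = exp(-r*dt) * [p*1.548009 + (1-p)*12.856547] = 7.530579
  V(2,2) = exp(-r*dt) * [p*12.856547 + (1-p)*22.146474] = 17.770565
  V(1,0) = exp(-r*dt) * [p*0.818957 + (1-p)*7.530579] = 4.369620
  V(1,1) = exp(-r*dt) * [p*7.530579 + (1-p)*17.770565] = 12.947511
  V(0,0) = exp(-r*dt) * [p*4.369620 + (1-p)*12.947511] = 8.907415


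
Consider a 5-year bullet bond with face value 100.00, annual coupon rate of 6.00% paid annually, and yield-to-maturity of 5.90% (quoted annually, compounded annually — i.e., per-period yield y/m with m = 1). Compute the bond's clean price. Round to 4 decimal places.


Coupon per period c = face * coupon_rate / m = 6.000000
Periods per year m = 1; per-period yield y/m = 0.059000
Number of cashflows N = 5
Cashflows (t years, CF_t, discount factor 1/(1+y/m)^(m*t), PV):
  t = 1.0000: CF_t = 6.000000, DF = 0.944287, PV = 5.665722
  t = 2.0000: CF_t = 6.000000, DF = 0.891678, PV = 5.350068
  t = 3.0000: CF_t = 6.000000, DF = 0.842000, PV = 5.052000
  t = 4.0000: CF_t = 6.000000, DF = 0.795090, PV = 4.770539
  t = 5.0000: CF_t = 106.000000, DF = 0.750793, PV = 79.584055
Price P = sum_t PV_t = 100.422385

Answer: Price = 100.4224


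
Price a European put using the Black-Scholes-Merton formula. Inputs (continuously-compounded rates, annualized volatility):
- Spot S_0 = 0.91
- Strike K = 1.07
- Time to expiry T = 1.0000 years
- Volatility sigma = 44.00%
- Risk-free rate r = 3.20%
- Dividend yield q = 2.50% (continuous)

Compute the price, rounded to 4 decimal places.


Answer: Price = 0.2520

Derivation:
d1 = (ln(S/K) + (r - q + 0.5*sigma^2) * T) / (sigma * sqrt(T)) = -0.13220302
d2 = d1 - sigma * sqrt(T) = -0.57220302
exp(-rT) = 0.96850658; exp(-qT) = 0.97530991
P = K * exp(-rT) * N(-d2) - S_0 * exp(-qT) * N(-d1)
N(-d1) = 0.55258814; N(-d2) = 0.71640778
P = 1.0700 * 0.96850658 * 0.71640778 - 0.9100 * 0.97530991 * 0.55258814 = 0.2520


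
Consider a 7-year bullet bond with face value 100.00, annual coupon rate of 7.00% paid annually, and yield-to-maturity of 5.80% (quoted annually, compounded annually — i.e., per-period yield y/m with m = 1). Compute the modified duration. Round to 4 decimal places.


Answer: Modified duration = 5.4925

Derivation:
Coupon per period c = face * coupon_rate / m = 7.000000
Periods per year m = 1; per-period yield y/m = 0.058000
Number of cashflows N = 7
Cashflows (t years, CF_t, discount factor 1/(1+y/m)^(m*t), PV):
  t = 1.0000: CF_t = 7.000000, DF = 0.945180, PV = 6.616257
  t = 2.0000: CF_t = 7.000000, DF = 0.893364, PV = 6.253551
  t = 3.0000: CF_t = 7.000000, DF = 0.844390, PV = 5.910729
  t = 4.0000: CF_t = 7.000000, DF = 0.798100, PV = 5.586700
  t = 5.0000: CF_t = 7.000000, DF = 0.754348, PV = 5.280435
  t = 6.0000: CF_t = 7.000000, DF = 0.712994, PV = 4.990959
  t = 7.0000: CF_t = 107.000000, DF = 0.673908, PV = 72.108109
Price P = sum_t PV_t = 106.746740
First compute Macaulay numerator sum_t t * PV_t:
  t * PV_t at t = 1.0000: 6.616257
  t * PV_t at t = 2.0000: 12.507102
  t * PV_t at t = 3.0000: 17.732187
  t * PV_t at t = 4.0000: 22.346801
  t * PV_t at t = 5.0000: 26.402175
  t * PV_t at t = 6.0000: 29.945756
  t * PV_t at t = 7.0000: 504.756760
Macaulay duration D = 620.307038 / 106.746740 = 5.811016
Modified duration = D / (1 + y/m) = 5.811016 / (1 + 0.058000) = 5.492454


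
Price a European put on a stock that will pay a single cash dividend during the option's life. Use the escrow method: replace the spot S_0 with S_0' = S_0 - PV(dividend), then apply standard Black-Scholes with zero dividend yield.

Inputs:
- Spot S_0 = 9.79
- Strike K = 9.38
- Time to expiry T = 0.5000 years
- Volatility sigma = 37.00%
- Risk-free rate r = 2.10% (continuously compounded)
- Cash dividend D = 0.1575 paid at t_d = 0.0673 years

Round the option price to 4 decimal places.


PV(D) = D * exp(-r * t_d) = 0.1575 * 0.99858770 = 0.15727756
S_0' = S_0 - PV(D) = 9.7900 - 0.15727756 = 9.63272244
d1 = (ln(S_0'/K) + (r + sigma^2/2)*T) / (sigma*sqrt(T)) = 0.27256530
d2 = d1 - sigma*sqrt(T) = 0.01093579
exp(-rT) = 0.98955493
N(-d1) = 0.39259369; N(-d2) = 0.49563734
P = K * exp(-rT) * N(-d2) - S_0' * N(-d1) = 9.3800 * 0.98955493 * 0.49563734 - 9.63272244 * 0.39259369 = 0.8188

Answer: Price = 0.8188


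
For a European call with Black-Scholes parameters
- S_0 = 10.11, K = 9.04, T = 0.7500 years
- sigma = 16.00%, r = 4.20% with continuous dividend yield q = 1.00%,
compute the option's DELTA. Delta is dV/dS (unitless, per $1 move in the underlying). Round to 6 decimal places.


d1 = 1.0498094080; d2 = 0.9112453434
phi(d1) = 0.2299281455; exp(-qT) = 0.9925280548; exp(-rT) = 0.9689909565
N(d1) = 0.8530971255
Delta = exp(-qT) * N(d1) = 0.9925280548 * 0.8530971255 = 0.846723

Answer: Delta = 0.846723


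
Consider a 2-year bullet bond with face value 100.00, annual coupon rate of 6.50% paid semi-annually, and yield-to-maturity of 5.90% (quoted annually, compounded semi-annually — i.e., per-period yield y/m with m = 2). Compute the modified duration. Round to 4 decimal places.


Answer: Modified duration = 1.8534

Derivation:
Coupon per period c = face * coupon_rate / m = 3.250000
Periods per year m = 2; per-period yield y/m = 0.029500
Number of cashflows N = 4
Cashflows (t years, CF_t, discount factor 1/(1+y/m)^(m*t), PV):
  t = 0.5000: CF_t = 3.250000, DF = 0.971345, PV = 3.156872
  t = 1.0000: CF_t = 3.250000, DF = 0.943512, PV = 3.066413
  t = 1.5000: CF_t = 3.250000, DF = 0.916476, PV = 2.978546
  t = 2.0000: CF_t = 103.250000, DF = 0.890214, PV = 91.914633
Price P = sum_t PV_t = 101.116464
First compute Macaulay numerator sum_t t * PV_t:
  t * PV_t at t = 0.5000: 1.578436
  t * PV_t at t = 1.0000: 3.066413
  t * PV_t at t = 1.5000: 4.467819
  t * PV_t at t = 2.0000: 183.829266
Macaulay duration D = 192.941934 / 101.116464 = 1.908116
Modified duration = D / (1 + y/m) = 1.908116 / (1 + 0.029500) = 1.853439


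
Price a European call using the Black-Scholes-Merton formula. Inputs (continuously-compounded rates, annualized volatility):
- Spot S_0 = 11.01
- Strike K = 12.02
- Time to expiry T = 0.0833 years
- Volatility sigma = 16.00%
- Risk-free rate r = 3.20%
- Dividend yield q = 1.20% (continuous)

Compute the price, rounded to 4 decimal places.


Answer: Price = 0.0064

Derivation:
d1 = (ln(S/K) + (r - q + 0.5*sigma^2) * T) / (sigma * sqrt(T)) = -1.84144607
d2 = d1 - sigma * sqrt(T) = -1.88762485
exp(-rT) = 0.99733795; exp(-qT) = 0.99900090
C = S_0 * exp(-qT) * N(d1) - K * exp(-rT) * N(d2)
N(d1) = 0.03277811; N(d2) = 0.02953817
C = 11.0100 * 0.99900090 * 0.03277811 - 12.0200 * 0.99733795 * 0.02953817 = 0.0064


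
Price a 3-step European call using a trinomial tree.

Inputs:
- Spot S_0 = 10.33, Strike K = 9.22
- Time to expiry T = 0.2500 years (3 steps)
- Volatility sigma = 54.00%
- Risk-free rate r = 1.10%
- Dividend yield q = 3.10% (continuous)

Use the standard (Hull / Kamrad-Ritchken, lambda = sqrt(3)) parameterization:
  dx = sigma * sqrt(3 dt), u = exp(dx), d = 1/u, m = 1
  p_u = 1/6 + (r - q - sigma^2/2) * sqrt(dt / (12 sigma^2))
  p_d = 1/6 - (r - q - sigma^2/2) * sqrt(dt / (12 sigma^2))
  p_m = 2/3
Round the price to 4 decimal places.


Answer: Price = V(0,0) = 1.6832

Derivation:
dt = T/N = 0.083333; dx = sigma*sqrt(3*dt) = 0.270000
u = exp(dx) = 1.309964; d = 1/u = 0.763379
p_u = 0.141080, p_m = 0.666667, p_d = 0.192253
Discount per step: exp(-r*dt) = 0.999084
Stock lattice S(k, j) with j the centered position index:
  k=0: S(0,+0) = 10.3300
  k=1: S(1,-1) = 7.8857; S(1,+0) = 10.3300; S(1,+1) = 13.5319
  k=2: S(2,-2) = 6.0198; S(2,-1) = 7.8857; S(2,+0) = 10.3300; S(2,+1) = 13.5319; S(2,+2) = 17.7264
  k=3: S(3,-3) = 4.5954; S(3,-2) = 6.0198; S(3,-1) = 7.8857; S(3,+0) = 10.3300; S(3,+1) = 13.5319; S(3,+2) = 17.7264; S(3,+3) = 23.2209
Terminal payoffs V(N, j) = max(S_T - K, 0):
  V(3,-3) = 0.000000; V(3,-2) = 0.000000; V(3,-1) = 0.000000; V(3,+0) = 1.110000; V(3,+1) = 4.311933; V(3,+2) = 8.506351; V(3,+3) = 14.000890
Backward induction: V(k, j) = exp(-r*dt) * [p_u * V(k+1, j+1) + p_m * V(k+1, j) + p_d * V(k+1, j-1)]
  V(2,-2) = exp(-r*dt) * [p_u*0.000000 + p_m*0.000000 + p_d*0.000000] = 0.000000
  V(2,-1) = exp(-r*dt) * [p_u*1.110000 + p_m*0.000000 + p_d*0.000000] = 0.156456
  V(2,+0) = exp(-r*dt) * [p_u*4.311933 + p_m*1.110000 + p_d*0.000000] = 1.347093
  V(2,+1) = exp(-r*dt) * [p_u*8.506351 + p_m*4.311933 + p_d*1.110000] = 4.284172
  V(2,+2) = exp(-r*dt) * [p_u*14.000890 + p_m*8.506351 + p_d*4.311933] = 8.467367
  V(1,-1) = exp(-r*dt) * [p_u*1.347093 + p_m*0.156456 + p_d*0.000000] = 0.294082
  V(1,+0) = exp(-r*dt) * [p_u*4.284172 + p_m*1.347093 + p_d*0.156456] = 1.531149
  V(1,+1) = exp(-r*dt) * [p_u*8.467367 + p_m*4.284172 + p_d*1.347093] = 4.305727
  V(0,+0) = exp(-r*dt) * [p_u*4.305727 + p_m*1.531149 + p_d*0.294082] = 1.683214


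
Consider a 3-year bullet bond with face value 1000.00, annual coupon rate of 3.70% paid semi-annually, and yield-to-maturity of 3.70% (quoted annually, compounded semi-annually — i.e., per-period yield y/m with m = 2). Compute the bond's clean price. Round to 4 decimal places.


Coupon per period c = face * coupon_rate / m = 18.500000
Periods per year m = 2; per-period yield y/m = 0.018500
Number of cashflows N = 6
Cashflows (t years, CF_t, discount factor 1/(1+y/m)^(m*t), PV):
  t = 0.5000: CF_t = 18.500000, DF = 0.981836, PV = 18.163967
  t = 1.0000: CF_t = 18.500000, DF = 0.964002, PV = 17.834037
  t = 1.5000: CF_t = 18.500000, DF = 0.946492, PV = 17.510100
  t = 2.0000: CF_t = 18.500000, DF = 0.929300, PV = 17.192047
  t = 2.5000: CF_t = 18.500000, DF = 0.912420, PV = 16.879771
  t = 3.0000: CF_t = 1018.500000, DF = 0.895847, PV = 912.420078
Price P = sum_t PV_t = 1000.000000

Answer: Price = 1000.0000


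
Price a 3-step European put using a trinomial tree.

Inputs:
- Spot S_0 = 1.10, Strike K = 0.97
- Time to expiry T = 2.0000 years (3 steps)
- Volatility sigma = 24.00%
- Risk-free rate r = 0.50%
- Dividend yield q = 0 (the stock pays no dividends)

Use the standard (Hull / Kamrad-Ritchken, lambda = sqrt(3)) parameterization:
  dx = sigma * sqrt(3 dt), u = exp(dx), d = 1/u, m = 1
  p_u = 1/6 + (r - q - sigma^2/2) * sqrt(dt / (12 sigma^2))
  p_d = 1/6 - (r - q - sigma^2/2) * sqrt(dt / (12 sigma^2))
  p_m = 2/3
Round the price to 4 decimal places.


Answer: Price = V(0,0) = 0.0830

Derivation:
dt = T/N = 0.666667; dx = sigma*sqrt(3*dt) = 0.339411
u = exp(dx) = 1.404121; d = 1/u = 0.712189
p_u = 0.143293, p_m = 0.666667, p_d = 0.190040
Discount per step: exp(-r*dt) = 0.996672
Stock lattice S(k, j) with j the centered position index:
  k=0: S(0,+0) = 1.1000
  k=1: S(1,-1) = 0.7834; S(1,+0) = 1.1000; S(1,+1) = 1.5445
  k=2: S(2,-2) = 0.5579; S(2,-1) = 0.7834; S(2,+0) = 1.1000; S(2,+1) = 1.5445; S(2,+2) = 2.1687
  k=3: S(3,-3) = 0.3974; S(3,-2) = 0.5579; S(3,-1) = 0.7834; S(3,+0) = 1.1000; S(3,+1) = 1.5445; S(3,+2) = 2.1687; S(3,+3) = 3.0451
Terminal payoffs V(N, j) = max(K - S_T, 0):
  V(3,-3) = 0.572644; V(3,-2) = 0.412065; V(3,-1) = 0.186592; V(3,+0) = 0.000000; V(3,+1) = 0.000000; V(3,+2) = 0.000000; V(3,+3) = 0.000000
Backward induction: V(k, j) = exp(-r*dt) * [p_u * V(k+1, j+1) + p_m * V(k+1, j) + p_d * V(k+1, j-1)]
  V(2,-2) = exp(-r*dt) * [p_u*0.186592 + p_m*0.412065 + p_d*0.572644] = 0.408907
  V(2,-1) = exp(-r*dt) * [p_u*0.000000 + p_m*0.186592 + p_d*0.412065] = 0.202029
  V(2,+0) = exp(-r*dt) * [p_u*0.000000 + p_m*0.000000 + p_d*0.186592] = 0.035342
  V(2,+1) = exp(-r*dt) * [p_u*0.000000 + p_m*0.000000 + p_d*0.000000] = 0.000000
  V(2,+2) = exp(-r*dt) * [p_u*0.000000 + p_m*0.000000 + p_d*0.000000] = 0.000000
  V(1,-1) = exp(-r*dt) * [p_u*0.035342 + p_m*0.202029 + p_d*0.408907] = 0.216735
  V(1,+0) = exp(-r*dt) * [p_u*0.000000 + p_m*0.035342 + p_d*0.202029] = 0.061749
  V(1,+1) = exp(-r*dt) * [p_u*0.000000 + p_m*0.000000 + p_d*0.035342] = 0.006694
  V(0,+0) = exp(-r*dt) * [p_u*0.006694 + p_m*0.061749 + p_d*0.216735] = 0.083036


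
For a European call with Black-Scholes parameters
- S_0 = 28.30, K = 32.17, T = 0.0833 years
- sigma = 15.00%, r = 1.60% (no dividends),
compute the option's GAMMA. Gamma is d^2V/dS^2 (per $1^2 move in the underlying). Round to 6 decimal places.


Answer: Gamma = 0.004744

Derivation:
d1 = -2.9081779618; d2 = -2.9514705708
phi(d1) = 0.0058128281; exp(-qT) = 1.0000000000; exp(-rT) = 0.9986680878
Gamma = exp(-qT) * phi(d1) / (S * sigma * sqrt(T)) = 1.0000000000 * 0.0058128281 / (28.3000 * 0.1500 * 0.2886173938) = 0.004744


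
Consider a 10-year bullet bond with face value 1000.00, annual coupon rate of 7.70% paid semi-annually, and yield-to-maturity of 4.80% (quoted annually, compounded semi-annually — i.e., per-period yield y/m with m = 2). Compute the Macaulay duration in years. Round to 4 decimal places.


Answer: Macaulay duration = 7.4630 years

Derivation:
Coupon per period c = face * coupon_rate / m = 38.500000
Periods per year m = 2; per-period yield y/m = 0.024000
Number of cashflows N = 20
Cashflows (t years, CF_t, discount factor 1/(1+y/m)^(m*t), PV):
  t = 0.5000: CF_t = 38.500000, DF = 0.976562, PV = 37.597656
  t = 1.0000: CF_t = 38.500000, DF = 0.953674, PV = 36.716461
  t = 1.5000: CF_t = 38.500000, DF = 0.931323, PV = 35.855919
  t = 2.0000: CF_t = 38.500000, DF = 0.909495, PV = 35.015546
  t = 2.5000: CF_t = 38.500000, DF = 0.888178, PV = 34.194869
  t = 3.0000: CF_t = 38.500000, DF = 0.867362, PV = 33.393427
  t = 3.5000: CF_t = 38.500000, DF = 0.847033, PV = 32.610768
  t = 4.0000: CF_t = 38.500000, DF = 0.827181, PV = 31.846454
  t = 4.5000: CF_t = 38.500000, DF = 0.807794, PV = 31.100052
  t = 5.0000: CF_t = 38.500000, DF = 0.788861, PV = 30.371145
  t = 5.5000: CF_t = 38.500000, DF = 0.770372, PV = 29.659321
  t = 6.0000: CF_t = 38.500000, DF = 0.752316, PV = 28.964181
  t = 6.5000: CF_t = 38.500000, DF = 0.734684, PV = 28.285333
  t = 7.0000: CF_t = 38.500000, DF = 0.717465, PV = 27.622395
  t = 7.5000: CF_t = 38.500000, DF = 0.700649, PV = 26.974995
  t = 8.0000: CF_t = 38.500000, DF = 0.684228, PV = 26.342769
  t = 8.5000: CF_t = 38.500000, DF = 0.668191, PV = 25.725360
  t = 9.0000: CF_t = 38.500000, DF = 0.652530, PV = 25.122422
  t = 9.5000: CF_t = 38.500000, DF = 0.637237, PV = 24.533615
  t = 10.0000: CF_t = 1038.500000, DF = 0.622302, PV = 646.260137
Price P = sum_t PV_t = 1228.192827
Macaulay numerator sum_t t * PV_t:
  t * PV_t at t = 0.5000: 18.798828
  t * PV_t at t = 1.0000: 36.716461
  t * PV_t at t = 1.5000: 53.783879
  t * PV_t at t = 2.0000: 70.031092
  t * PV_t at t = 2.5000: 85.487173
  t * PV_t at t = 3.0000: 100.180281
  t * PV_t at t = 3.5000: 114.137690
  t * PV_t at t = 4.0000: 127.385814
  t * PV_t at t = 4.5000: 139.950235
  t * PV_t at t = 5.0000: 151.855724
  t * PV_t at t = 5.5000: 163.126266
  t * PV_t at t = 6.0000: 173.785085
  t * PV_t at t = 6.5000: 183.854663
  t * PV_t at t = 7.0000: 193.356767
  t * PV_t at t = 7.5000: 202.312466
  t * PV_t at t = 8.0000: 210.742152
  t * PV_t at t = 8.5000: 218.665563
  t * PV_t at t = 9.0000: 226.101800
  t * PV_t at t = 9.5000: 233.069347
  t * PV_t at t = 10.0000: 6462.601366
Macaulay duration D = (sum_t t * PV_t) / P = 9165.942652 / 1228.192827 = 7.462951


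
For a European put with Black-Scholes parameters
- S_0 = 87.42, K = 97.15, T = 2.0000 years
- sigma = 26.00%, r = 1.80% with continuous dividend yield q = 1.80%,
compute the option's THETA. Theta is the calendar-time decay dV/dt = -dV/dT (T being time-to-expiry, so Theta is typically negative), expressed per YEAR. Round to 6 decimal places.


d1 = -0.1031616750; d2 = -0.4708572013
phi(d1) = 0.3968250804; exp(-qT) = 0.9646402935; exp(-rT) = 0.9646402935
Theta = -S*exp(-qT)*phi(d1)*sigma/(2*sqrt(T)) + r*K*exp(-rT)*N(-d2) - q*S*exp(-qT)*N(-d1)
N(-d1) = 0.5410826718; N(-d2) = 0.6811286435; sqrt(T) = 1.4142135624
Term 1 = -87.4200 * 0.9646402935 * 0.3968250804 * 0.2600 / (2 * 1.4142135624) = -3.0761227966
Term 2 = 0.0180 * 97.1500 * 0.9646402935 * 0.6811286435 = 1.1489730781
Term 3 = -0.0180 * 87.4200 * 0.9646402935 * 0.5410826718 = -0.8213198738
Theta = -3.0761227966 + (1.1489730781) + (-0.8213198738) = -2.748470

Answer: Theta = -2.748470


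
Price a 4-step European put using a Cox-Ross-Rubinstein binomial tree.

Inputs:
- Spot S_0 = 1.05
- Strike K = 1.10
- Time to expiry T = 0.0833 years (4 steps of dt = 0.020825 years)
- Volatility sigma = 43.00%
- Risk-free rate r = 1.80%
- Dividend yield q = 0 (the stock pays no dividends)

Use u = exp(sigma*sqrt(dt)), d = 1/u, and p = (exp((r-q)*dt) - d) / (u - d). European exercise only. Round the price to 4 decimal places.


dt = T/N = 0.020825
u = exp(sigma*sqrt(dt)) = 1.064018; d = 1/u = 0.939833
p = (exp((r-q)*dt) - d) / (u - d) = 0.487511
Discount per step: exp(-r*dt) = 0.999625
Stock lattice S(k, i) with i counting down-moves:
  k=0: S(0,0) = 1.0500
  k=1: S(1,0) = 1.1172; S(1,1) = 0.9868
  k=2: S(2,0) = 1.1887; S(2,1) = 1.0500; S(2,2) = 0.9275
  k=3: S(3,0) = 1.2648; S(3,1) = 1.1172; S(3,2) = 0.9868; S(3,3) = 0.8716
  k=4: S(4,0) = 1.3458; S(4,1) = 1.1887; S(4,2) = 1.0500; S(4,3) = 0.9275; S(4,4) = 0.8192
Terminal payoffs V(N, i) = max(K - S_T, 0):
  V(4,0) = 0.000000; V(4,1) = 0.000000; V(4,2) = 0.050000; V(4,3) = 0.172549; V(4,4) = 0.280795
Backward induction: V(k, i) = exp(-r*dt) * [p * V(k+1, i) + (1-p) * V(k+1, i+1)].
  V(3,0) = exp(-r*dt) * [p*0.000000 + (1-p)*0.000000] = 0.000000
  V(3,1) = exp(-r*dt) * [p*0.000000 + (1-p)*0.050000] = 0.025615
  V(3,2) = exp(-r*dt) * [p*0.050000 + (1-p)*0.172549] = 0.112763
  V(3,3) = exp(-r*dt) * [p*0.172549 + (1-p)*0.280795] = 0.227938
  V(2,0) = exp(-r*dt) * [p*0.000000 + (1-p)*0.025615] = 0.013122
  V(2,1) = exp(-r*dt) * [p*0.025615 + (1-p)*0.112763] = 0.070251
  V(2,2) = exp(-r*dt) * [p*0.112763 + (1-p)*0.227938] = 0.171725
  V(1,0) = exp(-r*dt) * [p*0.013122 + (1-p)*0.070251] = 0.042384
  V(1,1) = exp(-r*dt) * [p*0.070251 + (1-p)*0.171725] = 0.122209
  V(0,0) = exp(-r*dt) * [p*0.042384 + (1-p)*0.122209] = 0.083262

Answer: Price = V(0,0) = 0.0833


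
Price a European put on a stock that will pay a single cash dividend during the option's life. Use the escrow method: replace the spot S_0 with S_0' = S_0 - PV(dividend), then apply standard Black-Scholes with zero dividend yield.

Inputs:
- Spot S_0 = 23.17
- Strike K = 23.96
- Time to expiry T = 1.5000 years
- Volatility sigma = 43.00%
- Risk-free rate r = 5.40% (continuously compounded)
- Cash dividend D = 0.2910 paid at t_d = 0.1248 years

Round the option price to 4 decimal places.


Answer: Price = 4.2882

Derivation:
PV(D) = D * exp(-r * t_d) = 0.2910 * 0.99328346 = 0.28904549
S_0' = S_0 - PV(D) = 23.1700 - 0.28904549 = 22.88095451
d1 = (ln(S_0'/K) + (r + sigma^2/2)*T) / (sigma*sqrt(T)) = 0.32962558
d2 = d1 - sigma*sqrt(T) = -0.19701472
exp(-rT) = 0.92219369
N(-d1) = 0.37084145; N(-d2) = 0.57809199
P = K * exp(-rT) * N(-d2) - S_0' * N(-d1) = 23.9600 * 0.92219369 * 0.57809199 - 22.88095451 * 0.37084145 = 4.2882


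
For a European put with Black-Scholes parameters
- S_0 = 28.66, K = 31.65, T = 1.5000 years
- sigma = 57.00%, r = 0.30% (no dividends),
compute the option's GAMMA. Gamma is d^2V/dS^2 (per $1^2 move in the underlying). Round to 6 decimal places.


d1 = 0.2133480839; d2 = -0.4847564928
phi(d1) = 0.3899654102; exp(-qT) = 1.0000000000; exp(-rT) = 0.9955101098
Gamma = exp(-qT) * phi(d1) / (S * sigma * sqrt(T)) = 1.0000000000 * 0.3899654102 / (28.6600 * 0.5700 * 1.2247448714) = 0.019491

Answer: Gamma = 0.019491


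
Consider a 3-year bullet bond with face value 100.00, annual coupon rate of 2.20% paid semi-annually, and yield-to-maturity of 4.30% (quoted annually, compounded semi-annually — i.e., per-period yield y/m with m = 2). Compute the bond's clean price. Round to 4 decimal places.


Answer: Price = 94.1482

Derivation:
Coupon per period c = face * coupon_rate / m = 1.100000
Periods per year m = 2; per-period yield y/m = 0.021500
Number of cashflows N = 6
Cashflows (t years, CF_t, discount factor 1/(1+y/m)^(m*t), PV):
  t = 0.5000: CF_t = 1.100000, DF = 0.978953, PV = 1.076848
  t = 1.0000: CF_t = 1.100000, DF = 0.958348, PV = 1.054183
  t = 1.5000: CF_t = 1.100000, DF = 0.938177, PV = 1.031995
  t = 2.0000: CF_t = 1.100000, DF = 0.918431, PV = 1.010274
  t = 2.5000: CF_t = 1.100000, DF = 0.899100, PV = 0.989010
  t = 3.0000: CF_t = 101.100000, DF = 0.880177, PV = 88.985845
Price P = sum_t PV_t = 94.148155


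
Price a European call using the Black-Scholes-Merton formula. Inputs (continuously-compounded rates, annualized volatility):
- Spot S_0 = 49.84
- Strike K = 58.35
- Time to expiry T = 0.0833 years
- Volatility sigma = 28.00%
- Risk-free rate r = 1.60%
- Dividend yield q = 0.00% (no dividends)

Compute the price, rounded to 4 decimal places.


d1 = (ln(S/K) + (r - q + 0.5*sigma^2) * T) / (sigma * sqrt(T)) = -1.89379889
d2 = d1 - sigma * sqrt(T) = -1.97461176
exp(-rT) = 0.99866809; exp(-qT) = 1.00000000
C = S_0 * exp(-qT) * N(d1) - K * exp(-rT) * N(d2)
N(d1) = 0.02912585; N(d2) = 0.02415611
C = 49.8400 * 1.00000000 * 0.02912585 - 58.3500 * 0.99866809 * 0.02415611 = 0.0440

Answer: Price = 0.0440


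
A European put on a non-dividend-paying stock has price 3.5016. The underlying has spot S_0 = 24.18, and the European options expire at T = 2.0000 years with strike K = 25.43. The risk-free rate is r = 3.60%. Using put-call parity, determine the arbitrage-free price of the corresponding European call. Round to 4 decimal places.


Answer: Call price = 4.0182

Derivation:
Put-call parity: C - P = S_0 * exp(-qT) - K * exp(-rT).
S_0 * exp(-qT) = 24.1800 * 1.00000000 = 24.18000000
K * exp(-rT) = 25.4300 * 0.93053090 = 23.66340068
C = P + S*exp(-qT) - K*exp(-rT)
C = 3.5016 + 24.18000000 - 23.66340068 = 4.0182


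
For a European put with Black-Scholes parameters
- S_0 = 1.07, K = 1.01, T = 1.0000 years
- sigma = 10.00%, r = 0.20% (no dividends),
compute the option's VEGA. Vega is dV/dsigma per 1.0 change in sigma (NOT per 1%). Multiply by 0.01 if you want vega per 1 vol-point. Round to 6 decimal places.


d1 = 0.6470831762; d2 = 0.5470831762
phi(d1) = 0.3235838988; exp(-qT) = 1.0000000000; exp(-rT) = 0.9980019987
Vega = S * exp(-qT) * phi(d1) * sqrt(T) = 1.0700 * 1.0000000000 * 0.3235838988 * 1.0000000000 = 0.346235

Answer: Vega = 0.346235


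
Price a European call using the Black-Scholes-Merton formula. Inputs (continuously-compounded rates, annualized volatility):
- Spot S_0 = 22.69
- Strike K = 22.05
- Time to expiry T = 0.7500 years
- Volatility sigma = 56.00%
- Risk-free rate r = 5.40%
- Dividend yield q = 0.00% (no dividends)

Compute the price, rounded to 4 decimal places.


Answer: Price = 5.0015

Derivation:
d1 = (ln(S/K) + (r - q + 0.5*sigma^2) * T) / (sigma * sqrt(T)) = 0.38499303
d2 = d1 - sigma * sqrt(T) = -0.09998120
exp(-rT) = 0.96030916; exp(-qT) = 1.00000000
C = S_0 * exp(-qT) * N(d1) - K * exp(-rT) * N(d2)
N(d1) = 0.64987871; N(d2) = 0.46017963
C = 22.6900 * 1.00000000 * 0.64987871 - 22.0500 * 0.96030916 * 0.46017963 = 5.0015


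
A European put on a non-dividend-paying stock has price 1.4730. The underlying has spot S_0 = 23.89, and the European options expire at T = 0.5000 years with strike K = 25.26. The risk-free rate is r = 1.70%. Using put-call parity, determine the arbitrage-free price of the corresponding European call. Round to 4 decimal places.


Answer: Call price = 0.3168

Derivation:
Put-call parity: C - P = S_0 * exp(-qT) - K * exp(-rT).
S_0 * exp(-qT) = 23.8900 * 1.00000000 = 23.89000000
K * exp(-rT) = 25.2600 * 0.99153602 = 25.04619994
C = P + S*exp(-qT) - K*exp(-rT)
C = 1.4730 + 23.89000000 - 25.04619994 = 0.3168


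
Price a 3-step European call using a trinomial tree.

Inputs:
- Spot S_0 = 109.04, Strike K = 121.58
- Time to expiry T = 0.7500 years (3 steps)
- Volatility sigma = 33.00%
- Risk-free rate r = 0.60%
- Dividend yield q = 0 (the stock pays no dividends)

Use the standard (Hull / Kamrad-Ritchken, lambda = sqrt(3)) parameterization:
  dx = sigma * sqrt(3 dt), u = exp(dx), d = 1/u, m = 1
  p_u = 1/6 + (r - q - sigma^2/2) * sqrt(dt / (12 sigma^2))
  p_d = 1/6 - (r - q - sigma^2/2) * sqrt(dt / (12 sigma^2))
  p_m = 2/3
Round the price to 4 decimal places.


dt = T/N = 0.250000; dx = sigma*sqrt(3*dt) = 0.285788
u = exp(dx) = 1.330811; d = 1/u = 0.751422
p_u = 0.145475, p_m = 0.666667, p_d = 0.187858
Discount per step: exp(-r*dt) = 0.998501
Stock lattice S(k, j) with j the centered position index:
  k=0: S(0,+0) = 109.0400
  k=1: S(1,-1) = 81.9350; S(1,+0) = 109.0400; S(1,+1) = 145.1116
  k=2: S(2,-2) = 61.5677; S(2,-1) = 81.9350; S(2,+0) = 109.0400; S(2,+1) = 145.1116; S(2,+2) = 193.1161
  k=3: S(3,-3) = 46.2633; S(3,-2) = 61.5677; S(3,-1) = 81.9350; S(3,+0) = 109.0400; S(3,+1) = 145.1116; S(3,+2) = 193.1161; S(3,+3) = 257.0010
Terminal payoffs V(N, j) = max(S_T - K, 0):
  V(3,-3) = 0.000000; V(3,-2) = 0.000000; V(3,-1) = 0.000000; V(3,+0) = 0.000000; V(3,+1) = 23.531610; V(3,+2) = 71.536098; V(3,+3) = 135.420990
Backward induction: V(k, j) = exp(-r*dt) * [p_u * V(k+1, j+1) + p_m * V(k+1, j) + p_d * V(k+1, j-1)]
  V(2,-2) = exp(-r*dt) * [p_u*0.000000 + p_m*0.000000 + p_d*0.000000] = 0.000000
  V(2,-1) = exp(-r*dt) * [p_u*0.000000 + p_m*0.000000 + p_d*0.000000] = 0.000000
  V(2,+0) = exp(-r*dt) * [p_u*23.531610 + p_m*0.000000 + p_d*0.000000] = 3.418137
  V(2,+1) = exp(-r*dt) * [p_u*71.536098 + p_m*23.531610 + p_d*0.000000] = 26.055362
  V(2,+2) = exp(-r*dt) * [p_u*135.420990 + p_m*71.536098 + p_d*23.531610] = 71.704105
  V(1,-1) = exp(-r*dt) * [p_u*3.418137 + p_m*0.000000 + p_d*0.000000] = 0.496509
  V(1,+0) = exp(-r*dt) * [p_u*26.055362 + p_m*3.418137 + p_d*0.000000] = 6.060072
  V(1,+1) = exp(-r*dt) * [p_u*71.704105 + p_m*26.055362 + p_d*3.418137] = 28.400908
  V(0,+0) = exp(-r*dt) * [p_u*28.400908 + p_m*6.060072 + p_d*0.496509] = 8.252563

Answer: Price = V(0,0) = 8.2526


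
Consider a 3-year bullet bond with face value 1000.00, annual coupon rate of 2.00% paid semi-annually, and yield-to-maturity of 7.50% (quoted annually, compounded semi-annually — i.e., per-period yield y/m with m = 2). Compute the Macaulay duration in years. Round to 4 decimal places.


Answer: Macaulay duration = 2.9194 years

Derivation:
Coupon per period c = face * coupon_rate / m = 10.000000
Periods per year m = 2; per-period yield y/m = 0.037500
Number of cashflows N = 6
Cashflows (t years, CF_t, discount factor 1/(1+y/m)^(m*t), PV):
  t = 0.5000: CF_t = 10.000000, DF = 0.963855, PV = 9.638554
  t = 1.0000: CF_t = 10.000000, DF = 0.929017, PV = 9.290173
  t = 1.5000: CF_t = 10.000000, DF = 0.895438, PV = 8.954383
  t = 2.0000: CF_t = 10.000000, DF = 0.863073, PV = 8.630731
  t = 2.5000: CF_t = 10.000000, DF = 0.831878, PV = 8.318777
  t = 3.0000: CF_t = 1010.000000, DF = 0.801810, PV = 809.827912
Price P = sum_t PV_t = 854.660530
Macaulay numerator sum_t t * PV_t:
  t * PV_t at t = 0.5000: 4.819277
  t * PV_t at t = 1.0000: 9.290173
  t * PV_t at t = 1.5000: 13.431575
  t * PV_t at t = 2.0000: 17.261462
  t * PV_t at t = 2.5000: 20.796942
  t * PV_t at t = 3.0000: 2429.483737
Macaulay duration D = (sum_t t * PV_t) / P = 2495.083166 / 854.660530 = 2.919385


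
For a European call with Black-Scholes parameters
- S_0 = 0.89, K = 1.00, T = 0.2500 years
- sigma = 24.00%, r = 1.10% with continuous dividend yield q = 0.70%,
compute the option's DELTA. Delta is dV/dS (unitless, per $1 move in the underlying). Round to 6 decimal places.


d1 = -0.9027818021; d2 = -1.0227818021
phi(d1) = 0.2654188793; exp(-qT) = 0.9982515304; exp(-rT) = 0.9972537778
N(d1) = 0.1833208556
Delta = exp(-qT) * N(d1) = 0.9982515304 * 0.1833208556 = 0.183000

Answer: Delta = 0.183000


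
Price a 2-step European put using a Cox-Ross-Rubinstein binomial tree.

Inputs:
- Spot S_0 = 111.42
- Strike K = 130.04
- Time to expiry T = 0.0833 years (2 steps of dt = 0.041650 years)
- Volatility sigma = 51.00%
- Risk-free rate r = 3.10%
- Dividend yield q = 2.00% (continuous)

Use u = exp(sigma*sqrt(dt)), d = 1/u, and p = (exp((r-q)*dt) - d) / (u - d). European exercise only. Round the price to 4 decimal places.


Answer: Price = V(0,0) = 20.0906

Derivation:
dt = T/N = 0.041650
u = exp(sigma*sqrt(dt)) = 1.109692; d = 1/u = 0.901151
p = (exp((r-q)*dt) - d) / (u - d) = 0.476200
Discount per step: exp(-r*dt) = 0.998710
Stock lattice S(k, i) with i counting down-moves:
  k=0: S(0,0) = 111.4200
  k=1: S(1,0) = 123.6419; S(1,1) = 100.4062
  k=2: S(2,0) = 137.2044; S(2,1) = 111.4200; S(2,2) = 90.4812
Terminal payoffs V(N, i) = max(K - S_T, 0):
  V(2,0) = 0.000000; V(2,1) = 18.620000; V(2,2) = 39.558821
Backward induction: V(k, i) = exp(-r*dt) * [p * V(k+1, i) + (1-p) * V(k+1, i+1)].
  V(1,0) = exp(-r*dt) * [p*0.000000 + (1-p)*18.620000] = 9.740566
  V(1,1) = exp(-r*dt) * [p*18.620000 + (1-p)*39.558821] = 29.549571
  V(0,0) = exp(-r*dt) * [p*9.740566 + (1-p)*29.549571] = 20.090561


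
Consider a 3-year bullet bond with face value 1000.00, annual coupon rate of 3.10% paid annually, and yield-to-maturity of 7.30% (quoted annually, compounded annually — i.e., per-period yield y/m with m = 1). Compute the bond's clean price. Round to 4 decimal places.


Answer: Price = 890.3801

Derivation:
Coupon per period c = face * coupon_rate / m = 31.000000
Periods per year m = 1; per-period yield y/m = 0.073000
Number of cashflows N = 3
Cashflows (t years, CF_t, discount factor 1/(1+y/m)^(m*t), PV):
  t = 1.0000: CF_t = 31.000000, DF = 0.931966, PV = 28.890960
  t = 2.0000: CF_t = 31.000000, DF = 0.868561, PV = 26.925405
  t = 3.0000: CF_t = 1031.000000, DF = 0.809470, PV = 834.563716
Price P = sum_t PV_t = 890.380082


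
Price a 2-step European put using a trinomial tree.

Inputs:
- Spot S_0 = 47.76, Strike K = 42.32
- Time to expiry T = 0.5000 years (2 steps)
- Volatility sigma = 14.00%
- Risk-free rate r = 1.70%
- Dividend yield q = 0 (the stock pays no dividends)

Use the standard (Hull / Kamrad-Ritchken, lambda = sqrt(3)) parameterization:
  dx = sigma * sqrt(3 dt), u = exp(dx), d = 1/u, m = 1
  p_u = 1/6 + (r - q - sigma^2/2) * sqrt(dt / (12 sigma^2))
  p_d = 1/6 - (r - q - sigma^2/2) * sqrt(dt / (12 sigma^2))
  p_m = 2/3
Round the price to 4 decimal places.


Answer: Price = V(0,0) = 0.1246

Derivation:
dt = T/N = 0.250000; dx = sigma*sqrt(3*dt) = 0.121244
u = exp(dx) = 1.128900; d = 1/u = 0.885818
p_u = 0.174090, p_m = 0.666667, p_d = 0.159244
Discount per step: exp(-r*dt) = 0.995759
Stock lattice S(k, j) with j the centered position index:
  k=0: S(0,+0) = 47.7600
  k=1: S(1,-1) = 42.3067; S(1,+0) = 47.7600; S(1,+1) = 53.9163
  k=2: S(2,-2) = 37.4760; S(2,-1) = 42.3067; S(2,+0) = 47.7600; S(2,+1) = 53.9163; S(2,+2) = 60.8661
Terminal payoffs V(N, j) = max(K - S_T, 0):
  V(2,-2) = 4.843976; V(2,-1) = 0.013323; V(2,+0) = 0.000000; V(2,+1) = 0.000000; V(2,+2) = 0.000000
Backward induction: V(k, j) = exp(-r*dt) * [p_u * V(k+1, j+1) + p_m * V(k+1, j) + p_d * V(k+1, j-1)]
  V(1,-1) = exp(-r*dt) * [p_u*0.000000 + p_m*0.013323 + p_d*4.843976] = 0.776945
  V(1,+0) = exp(-r*dt) * [p_u*0.000000 + p_m*0.000000 + p_d*0.013323] = 0.002113
  V(1,+1) = exp(-r*dt) * [p_u*0.000000 + p_m*0.000000 + p_d*0.000000] = 0.000000
  V(0,+0) = exp(-r*dt) * [p_u*0.000000 + p_m*0.002113 + p_d*0.776945] = 0.124601


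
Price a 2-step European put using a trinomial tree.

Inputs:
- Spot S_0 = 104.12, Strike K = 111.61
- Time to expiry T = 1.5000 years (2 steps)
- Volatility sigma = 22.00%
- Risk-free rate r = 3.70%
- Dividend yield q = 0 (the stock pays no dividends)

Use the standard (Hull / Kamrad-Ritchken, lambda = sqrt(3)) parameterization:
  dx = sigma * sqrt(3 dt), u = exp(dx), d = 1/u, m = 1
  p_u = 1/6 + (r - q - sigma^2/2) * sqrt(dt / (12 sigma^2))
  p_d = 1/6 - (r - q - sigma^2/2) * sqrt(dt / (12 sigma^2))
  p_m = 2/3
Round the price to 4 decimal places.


dt = T/N = 0.750000; dx = sigma*sqrt(3*dt) = 0.330000
u = exp(dx) = 1.390968; d = 1/u = 0.718924
p_u = 0.181212, p_m = 0.666667, p_d = 0.152121
Discount per step: exp(-r*dt) = 0.972631
Stock lattice S(k, j) with j the centered position index:
  k=0: S(0,+0) = 104.1200
  k=1: S(1,-1) = 74.8543; S(1,+0) = 104.1200; S(1,+1) = 144.8276
  k=2: S(2,-2) = 53.8146; S(2,-1) = 74.8543; S(2,+0) = 104.1200; S(2,+1) = 144.8276; S(2,+2) = 201.4506
Terminal payoffs V(N, j) = max(K - S_T, 0):
  V(2,-2) = 57.795439; V(2,-1) = 36.755661; V(2,+0) = 7.490000; V(2,+1) = 0.000000; V(2,+2) = 0.000000
Backward induction: V(k, j) = exp(-r*dt) * [p_u * V(k+1, j+1) + p_m * V(k+1, j) + p_d * V(k+1, j-1)]
  V(1,-1) = exp(-r*dt) * [p_u*7.490000 + p_m*36.755661 + p_d*57.795439] = 33.704565
  V(1,+0) = exp(-r*dt) * [p_u*0.000000 + p_m*7.490000 + p_d*36.755661] = 10.294963
  V(1,+1) = exp(-r*dt) * [p_u*0.000000 + p_m*0.000000 + p_d*7.490000] = 1.108205
  V(0,+0) = exp(-r*dt) * [p_u*1.108205 + p_m*10.294963 + p_d*33.704565] = 11.857650

Answer: Price = V(0,0) = 11.8577


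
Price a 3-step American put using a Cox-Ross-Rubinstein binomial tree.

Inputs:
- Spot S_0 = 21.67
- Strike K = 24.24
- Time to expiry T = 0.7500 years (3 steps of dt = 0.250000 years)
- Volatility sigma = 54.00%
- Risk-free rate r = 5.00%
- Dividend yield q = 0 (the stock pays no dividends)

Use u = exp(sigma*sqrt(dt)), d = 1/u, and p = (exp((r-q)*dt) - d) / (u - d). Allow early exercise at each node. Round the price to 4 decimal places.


Answer: Price = V(0,0) = 5.3538

Derivation:
dt = T/N = 0.250000
u = exp(sigma*sqrt(dt)) = 1.309964; d = 1/u = 0.763379
p = (exp((r-q)*dt) - d) / (u - d) = 0.455920
Discount per step: exp(-r*dt) = 0.987578
Stock lattice S(k, i) with i counting down-moves:
  k=0: S(0,0) = 21.6700
  k=1: S(1,0) = 28.3869; S(1,1) = 16.5424
  k=2: S(2,0) = 37.1859; S(2,1) = 21.6700; S(2,2) = 12.6282
  k=3: S(3,0) = 48.7122; S(3,1) = 28.3869; S(3,2) = 16.5424; S(3,3) = 9.6401
Terminal payoffs V(N, i) = max(K - S_T, 0):
  V(3,0) = 0.000000; V(3,1) = 0.000000; V(3,2) = 7.697566; V(3,3) = 14.599926
Backward induction: V(k, i) = exp(-r*dt) * [p * V(k+1, i) + (1-p) * V(k+1, i+1)]; then take max(V_cont, immediate exercise) for American.
  V(2,0) = exp(-r*dt) * [p*0.000000 + (1-p)*0.000000] = 0.000000; exercise = 0.000000; V(2,0) = max -> 0.000000
  V(2,1) = exp(-r*dt) * [p*0.000000 + (1-p)*7.697566] = 4.136067; exercise = 2.570000; V(2,1) = max -> 4.136067
  V(2,2) = exp(-r*dt) * [p*7.697566 + (1-p)*14.599926] = 11.310731; exercise = 11.611845; V(2,2) = max -> 11.611845
  V(1,0) = exp(-r*dt) * [p*0.000000 + (1-p)*4.136067] = 2.222398; exercise = 0.000000; V(1,0) = max -> 2.222398
  V(1,1) = exp(-r*dt) * [p*4.136067 + (1-p)*11.611845] = 8.101584; exercise = 7.697566; V(1,1) = max -> 8.101584
  V(0,0) = exp(-r*dt) * [p*2.222398 + (1-p)*8.101584] = 5.353803; exercise = 2.570000; V(0,0) = max -> 5.353803


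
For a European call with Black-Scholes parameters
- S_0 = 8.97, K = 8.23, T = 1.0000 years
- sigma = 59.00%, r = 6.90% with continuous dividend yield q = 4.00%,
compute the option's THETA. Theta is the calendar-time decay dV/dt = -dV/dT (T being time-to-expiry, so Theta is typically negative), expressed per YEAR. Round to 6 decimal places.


d1 = 0.4900841718; d2 = -0.0999158282
phi(d1) = 0.3537977768; exp(-qT) = 0.9607894392; exp(-rT) = 0.9333266801
Theta = -S*exp(-qT)*phi(d1)*sigma/(2*sqrt(T)) - r*K*exp(-rT)*N(d2) + q*S*exp(-qT)*N(d1)
N(d1) = 0.6879628310; N(d2) = 0.4602055751; sqrt(T) = 1.0000000000
Term 1 = -8.9700 * 0.9607894392 * 0.3537977768 * 0.5900 / (2 * 1.0000000000) = -0.8994929821
Term 2 = -0.0690 * 8.2300 * 0.9333266801 * 0.4602055751 = -0.2439127385
Term 3 = 0.0400 * 8.9700 * 0.9607894392 * 0.6879628310 = 0.2371622872
Theta = -0.8994929821 + (-0.2439127385) + (0.2371622872) = -0.906243

Answer: Theta = -0.906243


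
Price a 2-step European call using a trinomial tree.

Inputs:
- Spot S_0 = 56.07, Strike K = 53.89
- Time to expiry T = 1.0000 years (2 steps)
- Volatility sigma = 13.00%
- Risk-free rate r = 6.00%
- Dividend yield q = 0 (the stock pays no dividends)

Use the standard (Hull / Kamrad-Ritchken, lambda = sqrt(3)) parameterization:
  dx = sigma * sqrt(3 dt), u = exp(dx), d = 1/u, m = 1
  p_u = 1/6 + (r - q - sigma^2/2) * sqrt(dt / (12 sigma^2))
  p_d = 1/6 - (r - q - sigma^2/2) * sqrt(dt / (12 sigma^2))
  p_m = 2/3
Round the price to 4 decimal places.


dt = T/N = 0.500000; dx = sigma*sqrt(3*dt) = 0.159217
u = exp(dx) = 1.172592; d = 1/u = 0.852811
p_u = 0.247610, p_m = 0.666667, p_d = 0.085724
Discount per step: exp(-r*dt) = 0.970446
Stock lattice S(k, j) with j the centered position index:
  k=0: S(0,+0) = 56.0700
  k=1: S(1,-1) = 47.8171; S(1,+0) = 56.0700; S(1,+1) = 65.7472
  k=2: S(2,-2) = 40.7790; S(2,-1) = 47.8171; S(2,+0) = 56.0700; S(2,+1) = 65.7472; S(2,+2) = 77.0947
Terminal payoffs V(N, j) = max(S_T - K, 0):
  V(2,-2) = 0.000000; V(2,-1) = 0.000000; V(2,+0) = 2.180000; V(2,+1) = 11.857243; V(2,+2) = 23.204703
Backward induction: V(k, j) = exp(-r*dt) * [p_u * V(k+1, j+1) + p_m * V(k+1, j) + p_d * V(k+1, j-1)]
  V(1,-1) = exp(-r*dt) * [p_u*2.180000 + p_m*0.000000 + p_d*0.000000] = 0.523836
  V(1,+0) = exp(-r*dt) * [p_u*11.857243 + p_m*2.180000 + p_d*0.000000] = 4.259579
  V(1,+1) = exp(-r*dt) * [p_u*23.204703 + p_m*11.857243 + p_d*2.180000] = 13.428459
  V(0,+0) = exp(-r*dt) * [p_u*13.428459 + p_m*4.259579 + p_d*0.523836] = 6.026119

Answer: Price = V(0,0) = 6.0261


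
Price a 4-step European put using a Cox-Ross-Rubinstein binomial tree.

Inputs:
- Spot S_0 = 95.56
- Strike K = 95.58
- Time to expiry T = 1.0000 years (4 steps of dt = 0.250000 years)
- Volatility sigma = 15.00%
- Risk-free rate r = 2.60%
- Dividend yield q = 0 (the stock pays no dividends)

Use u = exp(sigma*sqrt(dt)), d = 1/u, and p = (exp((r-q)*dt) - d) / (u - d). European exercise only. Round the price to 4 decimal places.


Answer: Price = V(0,0) = 4.1671

Derivation:
dt = T/N = 0.250000
u = exp(sigma*sqrt(dt)) = 1.077884; d = 1/u = 0.927743
p = (exp((r-q)*dt) - d) / (u - d) = 0.524693
Discount per step: exp(-r*dt) = 0.993521
Stock lattice S(k, i) with i counting down-moves:
  k=0: S(0,0) = 95.5600
  k=1: S(1,0) = 103.0026; S(1,1) = 88.6552
  k=2: S(2,0) = 111.0249; S(2,1) = 95.5600; S(2,2) = 82.2493
  k=3: S(3,0) = 119.6720; S(3,1) = 103.0026; S(3,2) = 88.6552; S(3,3) = 76.3062
  k=4: S(4,0) = 128.9925; S(4,1) = 111.0249; S(4,2) = 95.5600; S(4,3) = 82.2493; S(4,4) = 70.7926
Terminal payoffs V(N, i) = max(K - S_T, 0):
  V(4,0) = 0.000000; V(4,1) = 0.000000; V(4,2) = 0.020000; V(4,3) = 13.330746; V(4,4) = 24.787411
Backward induction: V(k, i) = exp(-r*dt) * [p * V(k+1, i) + (1-p) * V(k+1, i+1)].
  V(3,0) = exp(-r*dt) * [p*0.000000 + (1-p)*0.000000] = 0.000000
  V(3,1) = exp(-r*dt) * [p*0.000000 + (1-p)*0.020000] = 0.009445
  V(3,2) = exp(-r*dt) * [p*0.020000 + (1-p)*13.330746] = 6.305577
  V(3,3) = exp(-r*dt) * [p*13.330746 + (1-p)*24.787411] = 18.654535
  V(2,0) = exp(-r*dt) * [p*0.000000 + (1-p)*0.009445] = 0.004460
  V(2,1) = exp(-r*dt) * [p*0.009445 + (1-p)*6.305577] = 2.982593
  V(2,2) = exp(-r*dt) * [p*6.305577 + (1-p)*18.654535] = 12.096247
  V(1,0) = exp(-r*dt) * [p*0.004460 + (1-p)*2.982593] = 1.410789
  V(1,1) = exp(-r*dt) * [p*2.982593 + (1-p)*12.096247] = 7.266992
  V(0,0) = exp(-r*dt) * [p*1.410789 + (1-p)*7.266992] = 4.167112


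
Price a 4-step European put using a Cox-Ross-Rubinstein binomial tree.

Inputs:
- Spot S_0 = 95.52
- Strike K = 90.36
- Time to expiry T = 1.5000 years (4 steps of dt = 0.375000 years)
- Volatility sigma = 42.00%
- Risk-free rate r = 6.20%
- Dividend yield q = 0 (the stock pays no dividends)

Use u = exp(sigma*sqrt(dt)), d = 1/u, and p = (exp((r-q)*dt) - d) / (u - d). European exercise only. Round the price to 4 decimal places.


Answer: Price = V(0,0) = 11.8497

Derivation:
dt = T/N = 0.375000
u = exp(sigma*sqrt(dt)) = 1.293299; d = 1/u = 0.773216
p = (exp((r-q)*dt) - d) / (u - d) = 0.481281
Discount per step: exp(-r*dt) = 0.977018
Stock lattice S(k, i) with i counting down-moves:
  k=0: S(0,0) = 95.5200
  k=1: S(1,0) = 123.5359; S(1,1) = 73.8576
  k=2: S(2,0) = 159.7689; S(2,1) = 95.5200; S(2,2) = 57.1079
  k=3: S(3,0) = 206.6290; S(3,1) = 123.5359; S(3,2) = 73.8576; S(3,3) = 44.1568
  k=4: S(4,0) = 267.2331; S(4,1) = 159.7689; S(4,2) = 95.5200; S(4,3) = 57.1079; S(4,4) = 34.1427
Terminal payoffs V(N, i) = max(K - S_T, 0):
  V(4,0) = 0.000000; V(4,1) = 0.000000; V(4,2) = 0.000000; V(4,3) = 33.252080; V(4,4) = 56.217260
Backward induction: V(k, i) = exp(-r*dt) * [p * V(k+1, i) + (1-p) * V(k+1, i+1)].
  V(3,0) = exp(-r*dt) * [p*0.000000 + (1-p)*0.000000] = 0.000000
  V(3,1) = exp(-r*dt) * [p*0.000000 + (1-p)*0.000000] = 0.000000
  V(3,2) = exp(-r*dt) * [p*0.000000 + (1-p)*33.252080] = 16.852079
  V(3,3) = exp(-r*dt) * [p*33.252080 + (1-p)*56.217260] = 44.126589
  V(2,0) = exp(-r*dt) * [p*0.000000 + (1-p)*0.000000] = 0.000000
  V(2,1) = exp(-r*dt) * [p*0.000000 + (1-p)*16.852079] = 8.540595
  V(2,2) = exp(-r*dt) * [p*16.852079 + (1-p)*44.126589] = 30.287448
  V(1,0) = exp(-r*dt) * [p*0.000000 + (1-p)*8.540595] = 4.328354
  V(1,1) = exp(-r*dt) * [p*8.540595 + (1-p)*30.287448] = 19.365573
  V(0,0) = exp(-r*dt) * [p*4.328354 + (1-p)*19.365573] = 11.849709
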